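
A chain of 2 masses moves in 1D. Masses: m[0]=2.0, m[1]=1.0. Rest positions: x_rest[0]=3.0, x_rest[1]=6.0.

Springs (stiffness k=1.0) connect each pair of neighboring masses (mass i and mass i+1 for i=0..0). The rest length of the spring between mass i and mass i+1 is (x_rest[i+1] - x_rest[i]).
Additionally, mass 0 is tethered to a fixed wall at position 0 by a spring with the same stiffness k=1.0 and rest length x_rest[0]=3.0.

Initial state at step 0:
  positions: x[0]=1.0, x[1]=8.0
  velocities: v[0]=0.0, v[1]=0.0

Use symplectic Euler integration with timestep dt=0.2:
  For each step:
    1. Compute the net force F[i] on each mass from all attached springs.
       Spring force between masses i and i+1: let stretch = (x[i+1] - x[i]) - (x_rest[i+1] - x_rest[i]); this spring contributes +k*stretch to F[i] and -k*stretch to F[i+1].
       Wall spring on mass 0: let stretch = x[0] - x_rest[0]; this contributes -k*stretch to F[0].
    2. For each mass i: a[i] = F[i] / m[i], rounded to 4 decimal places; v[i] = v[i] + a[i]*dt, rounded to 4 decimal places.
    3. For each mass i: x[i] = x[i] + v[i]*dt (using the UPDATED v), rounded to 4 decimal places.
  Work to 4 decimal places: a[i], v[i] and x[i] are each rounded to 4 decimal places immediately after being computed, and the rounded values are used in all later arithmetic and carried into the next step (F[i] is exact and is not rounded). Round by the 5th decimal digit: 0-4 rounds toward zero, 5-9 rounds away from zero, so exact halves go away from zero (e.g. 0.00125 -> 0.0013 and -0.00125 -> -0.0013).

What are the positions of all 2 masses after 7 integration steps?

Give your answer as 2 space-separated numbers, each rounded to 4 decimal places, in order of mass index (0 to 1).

Step 0: x=[1.0000 8.0000] v=[0.0000 0.0000]
Step 1: x=[1.1200 7.8400] v=[0.6000 -0.8000]
Step 2: x=[1.3520 7.5312] v=[1.1600 -1.5440]
Step 3: x=[1.6805 7.0952] v=[1.6427 -2.1798]
Step 4: x=[2.0837 6.5627] v=[2.0161 -2.6627]
Step 5: x=[2.5348 5.9710] v=[2.2556 -2.9585]
Step 6: x=[3.0039 5.3619] v=[2.3457 -3.0457]
Step 7: x=[3.4601 4.7784] v=[2.2811 -2.9173]

Answer: 3.4601 4.7784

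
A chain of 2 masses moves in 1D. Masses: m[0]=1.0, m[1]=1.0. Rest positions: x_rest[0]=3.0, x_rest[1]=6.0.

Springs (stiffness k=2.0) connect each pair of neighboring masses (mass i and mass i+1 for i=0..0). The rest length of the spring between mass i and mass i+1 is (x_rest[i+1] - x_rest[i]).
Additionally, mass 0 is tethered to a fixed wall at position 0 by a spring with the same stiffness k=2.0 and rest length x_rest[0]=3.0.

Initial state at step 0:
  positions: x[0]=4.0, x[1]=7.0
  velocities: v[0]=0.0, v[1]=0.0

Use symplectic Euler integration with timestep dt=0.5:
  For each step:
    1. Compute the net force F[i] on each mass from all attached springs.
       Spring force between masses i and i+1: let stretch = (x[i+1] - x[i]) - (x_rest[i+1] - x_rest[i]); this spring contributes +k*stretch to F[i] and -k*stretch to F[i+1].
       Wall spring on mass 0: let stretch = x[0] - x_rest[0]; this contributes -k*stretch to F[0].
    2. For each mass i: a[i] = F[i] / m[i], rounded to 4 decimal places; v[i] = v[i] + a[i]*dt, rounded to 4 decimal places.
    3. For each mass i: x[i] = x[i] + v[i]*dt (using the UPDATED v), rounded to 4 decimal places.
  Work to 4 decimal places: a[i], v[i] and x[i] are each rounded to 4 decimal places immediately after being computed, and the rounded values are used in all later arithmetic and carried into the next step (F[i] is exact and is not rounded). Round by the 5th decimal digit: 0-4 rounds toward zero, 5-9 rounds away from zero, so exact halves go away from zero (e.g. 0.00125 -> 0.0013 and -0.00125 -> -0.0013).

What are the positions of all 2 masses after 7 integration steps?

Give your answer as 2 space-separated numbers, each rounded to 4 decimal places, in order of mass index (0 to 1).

Answer: 1.9454 5.0157

Derivation:
Step 0: x=[4.0000 7.0000] v=[0.0000 0.0000]
Step 1: x=[3.5000 7.0000] v=[-1.0000 0.0000]
Step 2: x=[3.0000 6.7500] v=[-1.0000 -0.5000]
Step 3: x=[2.8750 6.1250] v=[-0.2500 -1.2500]
Step 4: x=[2.9375 5.3750] v=[0.1250 -1.5000]
Step 5: x=[2.7500 4.9063] v=[-0.3750 -0.9375]
Step 6: x=[2.2657 4.8594] v=[-0.9687 -0.0938]
Step 7: x=[1.9454 5.0157] v=[-0.6407 0.3125]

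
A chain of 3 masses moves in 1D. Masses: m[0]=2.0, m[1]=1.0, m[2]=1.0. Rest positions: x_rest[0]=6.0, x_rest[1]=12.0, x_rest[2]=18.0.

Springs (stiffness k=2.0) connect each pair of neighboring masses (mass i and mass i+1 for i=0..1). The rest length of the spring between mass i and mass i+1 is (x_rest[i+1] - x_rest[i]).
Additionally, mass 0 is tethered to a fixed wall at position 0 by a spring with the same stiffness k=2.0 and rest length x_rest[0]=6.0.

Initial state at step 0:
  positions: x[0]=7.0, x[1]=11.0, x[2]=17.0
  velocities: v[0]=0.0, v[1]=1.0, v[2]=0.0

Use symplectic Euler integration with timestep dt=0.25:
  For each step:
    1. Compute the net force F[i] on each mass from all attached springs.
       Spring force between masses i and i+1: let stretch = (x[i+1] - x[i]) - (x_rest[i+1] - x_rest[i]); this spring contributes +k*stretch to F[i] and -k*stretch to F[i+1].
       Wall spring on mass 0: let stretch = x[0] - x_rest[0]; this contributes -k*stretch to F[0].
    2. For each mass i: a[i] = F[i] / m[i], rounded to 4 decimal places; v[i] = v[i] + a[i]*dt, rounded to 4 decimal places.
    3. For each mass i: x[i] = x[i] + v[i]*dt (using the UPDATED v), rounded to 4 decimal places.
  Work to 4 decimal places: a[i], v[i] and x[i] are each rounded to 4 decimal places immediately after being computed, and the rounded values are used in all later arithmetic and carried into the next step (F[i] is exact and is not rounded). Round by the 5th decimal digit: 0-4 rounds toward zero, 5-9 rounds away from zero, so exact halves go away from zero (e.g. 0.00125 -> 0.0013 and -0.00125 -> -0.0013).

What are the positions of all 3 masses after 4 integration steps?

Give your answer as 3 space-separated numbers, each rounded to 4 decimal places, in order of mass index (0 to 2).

Step 0: x=[7.0000 11.0000 17.0000] v=[0.0000 1.0000 0.0000]
Step 1: x=[6.8125 11.5000 17.0000] v=[-0.7500 2.0000 0.0000]
Step 2: x=[6.4922 12.1016 17.0625] v=[-1.2813 2.4063 0.2500]
Step 3: x=[6.1167 12.6221 17.2549] v=[-1.5020 2.0821 0.7696]
Step 4: x=[5.7655 12.9086 17.6182] v=[-1.4048 1.1458 1.4532]

Answer: 5.7655 12.9086 17.6182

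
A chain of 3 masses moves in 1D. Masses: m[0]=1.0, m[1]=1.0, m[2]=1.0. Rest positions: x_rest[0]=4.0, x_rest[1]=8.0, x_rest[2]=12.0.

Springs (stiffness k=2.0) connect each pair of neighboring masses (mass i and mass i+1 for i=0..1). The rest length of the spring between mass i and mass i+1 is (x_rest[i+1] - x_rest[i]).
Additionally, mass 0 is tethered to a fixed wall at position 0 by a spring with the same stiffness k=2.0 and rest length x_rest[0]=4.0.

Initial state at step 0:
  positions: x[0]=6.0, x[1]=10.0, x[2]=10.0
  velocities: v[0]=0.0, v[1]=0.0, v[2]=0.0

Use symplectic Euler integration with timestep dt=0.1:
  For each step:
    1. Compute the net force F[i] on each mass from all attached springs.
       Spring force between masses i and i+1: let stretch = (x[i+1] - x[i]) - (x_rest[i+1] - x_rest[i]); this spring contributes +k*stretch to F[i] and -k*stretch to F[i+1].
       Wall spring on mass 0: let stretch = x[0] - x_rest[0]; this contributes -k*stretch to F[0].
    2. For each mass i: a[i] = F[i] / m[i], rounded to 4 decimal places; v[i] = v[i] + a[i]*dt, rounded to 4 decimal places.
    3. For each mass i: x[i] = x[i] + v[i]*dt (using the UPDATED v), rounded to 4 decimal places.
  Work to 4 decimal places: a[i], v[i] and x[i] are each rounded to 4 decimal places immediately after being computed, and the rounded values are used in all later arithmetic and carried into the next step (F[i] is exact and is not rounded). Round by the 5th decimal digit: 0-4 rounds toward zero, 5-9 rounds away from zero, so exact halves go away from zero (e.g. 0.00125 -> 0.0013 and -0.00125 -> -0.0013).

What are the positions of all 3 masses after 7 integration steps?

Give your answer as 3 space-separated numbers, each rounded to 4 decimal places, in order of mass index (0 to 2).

Step 0: x=[6.0000 10.0000 10.0000] v=[0.0000 0.0000 0.0000]
Step 1: x=[5.9600 9.9200 10.0800] v=[-0.4000 -0.8000 0.8000]
Step 2: x=[5.8800 9.7640 10.2368] v=[-0.8000 -1.5600 1.5680]
Step 3: x=[5.7601 9.5398 10.4641] v=[-1.1992 -2.2422 2.2734]
Step 4: x=[5.6006 9.2585 10.7530] v=[-1.5953 -2.8133 2.8885]
Step 5: x=[5.4022 8.9339 11.0920] v=[-1.9838 -3.2460 3.3896]
Step 6: x=[5.1664 8.5818 11.4678] v=[-2.3579 -3.5207 3.7580]
Step 7: x=[4.8956 8.2191 11.8659] v=[-2.7081 -3.6266 3.9808]

Answer: 4.8956 8.2191 11.8659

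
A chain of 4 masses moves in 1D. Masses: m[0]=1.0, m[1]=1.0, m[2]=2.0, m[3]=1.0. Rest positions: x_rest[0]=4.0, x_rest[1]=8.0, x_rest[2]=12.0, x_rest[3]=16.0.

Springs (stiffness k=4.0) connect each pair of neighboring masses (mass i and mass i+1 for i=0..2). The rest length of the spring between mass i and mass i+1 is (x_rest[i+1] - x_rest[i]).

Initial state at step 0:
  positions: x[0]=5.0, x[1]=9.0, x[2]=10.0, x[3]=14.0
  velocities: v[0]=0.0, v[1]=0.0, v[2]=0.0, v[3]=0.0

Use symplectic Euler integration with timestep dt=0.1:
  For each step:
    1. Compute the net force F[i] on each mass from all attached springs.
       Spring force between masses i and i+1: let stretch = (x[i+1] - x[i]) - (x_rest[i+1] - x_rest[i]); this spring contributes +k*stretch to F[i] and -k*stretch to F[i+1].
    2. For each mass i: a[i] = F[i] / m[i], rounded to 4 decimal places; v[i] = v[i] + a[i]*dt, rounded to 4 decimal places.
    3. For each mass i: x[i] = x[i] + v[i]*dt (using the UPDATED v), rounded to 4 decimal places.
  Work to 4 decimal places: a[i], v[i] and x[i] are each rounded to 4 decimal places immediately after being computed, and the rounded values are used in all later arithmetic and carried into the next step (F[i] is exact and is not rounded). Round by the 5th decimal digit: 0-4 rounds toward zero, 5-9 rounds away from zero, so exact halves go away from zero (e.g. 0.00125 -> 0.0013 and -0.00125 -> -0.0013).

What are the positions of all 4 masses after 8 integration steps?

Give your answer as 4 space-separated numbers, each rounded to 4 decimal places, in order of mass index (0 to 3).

Step 0: x=[5.0000 9.0000 10.0000 14.0000] v=[0.0000 0.0000 0.0000 0.0000]
Step 1: x=[5.0000 8.8800 10.0600 14.0000] v=[0.0000 -1.2000 0.6000 0.0000]
Step 2: x=[4.9952 8.6520 10.1752 14.0024] v=[-0.0480 -2.2800 1.1520 0.0240]
Step 3: x=[4.9767 8.3387 10.3365 14.0117] v=[-0.1853 -3.1334 1.6128 0.0931]
Step 4: x=[4.9327 7.9708 10.5313 14.0340] v=[-0.4405 -3.6791 1.9483 0.2230]
Step 5: x=[4.8502 7.5838 10.7450 14.0762] v=[-0.8253 -3.8701 2.1367 0.4219]
Step 6: x=[4.7170 7.2139 10.9621 14.1451] v=[-1.3319 -3.6991 2.1707 0.6894]
Step 7: x=[4.5237 6.8940 11.1679 14.2467] v=[-1.9331 -3.1986 2.0577 1.0162]
Step 8: x=[4.2652 6.6503 11.3498 14.3852] v=[-2.5850 -2.4372 1.8187 1.3847]

Answer: 4.2652 6.6503 11.3498 14.3852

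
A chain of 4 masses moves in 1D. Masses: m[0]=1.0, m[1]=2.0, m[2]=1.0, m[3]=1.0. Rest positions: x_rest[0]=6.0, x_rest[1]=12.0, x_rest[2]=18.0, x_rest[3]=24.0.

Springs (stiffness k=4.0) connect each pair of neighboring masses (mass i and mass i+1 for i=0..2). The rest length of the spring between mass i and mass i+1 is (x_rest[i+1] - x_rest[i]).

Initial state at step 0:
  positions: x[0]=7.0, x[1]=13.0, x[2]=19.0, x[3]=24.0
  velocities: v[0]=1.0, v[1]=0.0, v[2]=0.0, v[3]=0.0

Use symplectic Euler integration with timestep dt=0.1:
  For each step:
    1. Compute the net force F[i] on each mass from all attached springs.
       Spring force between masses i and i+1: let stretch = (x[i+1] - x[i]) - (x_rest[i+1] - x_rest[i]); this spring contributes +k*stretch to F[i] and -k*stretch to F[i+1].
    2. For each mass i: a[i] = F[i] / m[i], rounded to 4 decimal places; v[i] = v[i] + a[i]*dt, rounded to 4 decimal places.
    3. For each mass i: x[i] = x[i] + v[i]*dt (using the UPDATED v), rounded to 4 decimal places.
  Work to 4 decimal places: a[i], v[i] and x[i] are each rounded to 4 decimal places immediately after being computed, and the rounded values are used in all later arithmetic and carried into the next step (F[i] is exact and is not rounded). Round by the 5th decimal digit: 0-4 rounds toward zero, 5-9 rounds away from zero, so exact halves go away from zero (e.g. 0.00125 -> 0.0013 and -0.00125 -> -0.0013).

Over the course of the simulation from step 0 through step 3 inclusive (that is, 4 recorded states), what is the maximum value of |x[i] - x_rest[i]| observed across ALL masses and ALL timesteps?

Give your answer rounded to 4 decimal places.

Step 0: x=[7.0000 13.0000 19.0000 24.0000] v=[1.0000 0.0000 0.0000 0.0000]
Step 1: x=[7.1000 13.0000 18.9600 24.0400] v=[1.0000 0.0000 -0.4000 0.4000]
Step 2: x=[7.1960 13.0012 18.8848 24.1168] v=[0.9600 0.0120 -0.7520 0.7680]
Step 3: x=[7.2842 13.0040 18.7835 24.2243] v=[0.8821 0.0277 -1.0126 1.0752]
Max displacement = 1.2842

Answer: 1.2842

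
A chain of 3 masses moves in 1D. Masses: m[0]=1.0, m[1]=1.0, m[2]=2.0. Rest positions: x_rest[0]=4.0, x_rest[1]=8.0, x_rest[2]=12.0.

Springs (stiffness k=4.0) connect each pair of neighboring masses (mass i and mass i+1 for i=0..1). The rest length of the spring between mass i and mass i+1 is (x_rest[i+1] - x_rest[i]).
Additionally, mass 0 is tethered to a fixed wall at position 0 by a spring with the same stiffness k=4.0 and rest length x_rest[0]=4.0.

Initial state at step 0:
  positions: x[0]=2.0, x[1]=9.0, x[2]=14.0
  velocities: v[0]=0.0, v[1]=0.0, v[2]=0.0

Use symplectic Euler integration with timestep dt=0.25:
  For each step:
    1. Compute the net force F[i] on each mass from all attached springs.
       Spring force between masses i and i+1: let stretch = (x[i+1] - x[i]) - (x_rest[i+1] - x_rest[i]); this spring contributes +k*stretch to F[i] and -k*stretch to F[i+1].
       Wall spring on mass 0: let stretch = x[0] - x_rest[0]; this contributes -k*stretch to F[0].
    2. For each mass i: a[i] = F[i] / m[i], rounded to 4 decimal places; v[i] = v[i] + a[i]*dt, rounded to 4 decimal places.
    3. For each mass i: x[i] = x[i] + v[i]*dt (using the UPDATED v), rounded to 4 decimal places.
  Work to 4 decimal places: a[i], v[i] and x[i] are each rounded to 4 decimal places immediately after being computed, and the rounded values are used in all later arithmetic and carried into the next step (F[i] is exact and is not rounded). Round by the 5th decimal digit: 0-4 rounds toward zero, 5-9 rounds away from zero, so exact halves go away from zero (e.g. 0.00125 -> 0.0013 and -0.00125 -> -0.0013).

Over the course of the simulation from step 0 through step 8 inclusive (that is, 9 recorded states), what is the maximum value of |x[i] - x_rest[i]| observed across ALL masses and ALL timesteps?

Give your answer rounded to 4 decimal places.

Answer: 2.5799

Derivation:
Step 0: x=[2.0000 9.0000 14.0000] v=[0.0000 0.0000 0.0000]
Step 1: x=[3.2500 8.5000 13.8750] v=[5.0000 -2.0000 -0.5000]
Step 2: x=[5.0000 8.0313 13.5781] v=[7.0000 -1.8750 -1.1875]
Step 3: x=[6.2578 8.1914 13.0879] v=[5.0313 0.6405 -1.9609]
Step 4: x=[6.4346 9.0923 12.4856] v=[0.7071 3.6034 -2.4092]
Step 5: x=[5.6672 10.1771 11.9591] v=[-3.0698 4.3390 -2.1059]
Step 6: x=[4.6104 10.5799 11.7099] v=[-4.2271 1.6111 -0.9969]
Step 7: x=[3.8934 9.7728 11.8194] v=[-2.8680 -3.2284 0.4381]
Step 8: x=[3.6729 8.0075 12.1731] v=[-0.8820 -7.0612 1.4148]
Max displacement = 2.5799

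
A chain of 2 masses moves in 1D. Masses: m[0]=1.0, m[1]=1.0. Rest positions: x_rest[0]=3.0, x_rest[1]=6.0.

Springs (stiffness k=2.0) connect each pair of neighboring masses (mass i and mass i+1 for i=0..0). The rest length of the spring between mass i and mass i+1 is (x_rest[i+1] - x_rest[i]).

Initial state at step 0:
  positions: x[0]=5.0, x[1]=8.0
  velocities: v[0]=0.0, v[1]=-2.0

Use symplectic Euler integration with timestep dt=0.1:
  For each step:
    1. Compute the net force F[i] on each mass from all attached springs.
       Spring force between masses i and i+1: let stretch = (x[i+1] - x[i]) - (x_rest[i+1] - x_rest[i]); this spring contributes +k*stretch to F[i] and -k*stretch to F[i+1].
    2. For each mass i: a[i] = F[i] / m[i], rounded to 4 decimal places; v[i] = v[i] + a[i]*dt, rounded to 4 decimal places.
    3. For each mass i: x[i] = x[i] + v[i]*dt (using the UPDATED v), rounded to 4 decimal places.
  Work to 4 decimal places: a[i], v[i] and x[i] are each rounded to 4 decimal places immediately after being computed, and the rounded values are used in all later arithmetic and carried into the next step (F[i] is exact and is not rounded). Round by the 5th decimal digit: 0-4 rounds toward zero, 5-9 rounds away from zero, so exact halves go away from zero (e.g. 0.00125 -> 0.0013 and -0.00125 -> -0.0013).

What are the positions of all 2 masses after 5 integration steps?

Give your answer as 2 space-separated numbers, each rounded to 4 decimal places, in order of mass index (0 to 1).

Step 0: x=[5.0000 8.0000] v=[0.0000 -2.0000]
Step 1: x=[5.0000 7.8000] v=[0.0000 -2.0000]
Step 2: x=[4.9960 7.6040] v=[-0.0400 -1.9600]
Step 3: x=[4.9842 7.4158] v=[-0.1184 -1.8816]
Step 4: x=[4.9610 7.2390] v=[-0.2321 -1.7679]
Step 5: x=[4.9234 7.0767] v=[-0.3765 -1.6235]

Answer: 4.9234 7.0767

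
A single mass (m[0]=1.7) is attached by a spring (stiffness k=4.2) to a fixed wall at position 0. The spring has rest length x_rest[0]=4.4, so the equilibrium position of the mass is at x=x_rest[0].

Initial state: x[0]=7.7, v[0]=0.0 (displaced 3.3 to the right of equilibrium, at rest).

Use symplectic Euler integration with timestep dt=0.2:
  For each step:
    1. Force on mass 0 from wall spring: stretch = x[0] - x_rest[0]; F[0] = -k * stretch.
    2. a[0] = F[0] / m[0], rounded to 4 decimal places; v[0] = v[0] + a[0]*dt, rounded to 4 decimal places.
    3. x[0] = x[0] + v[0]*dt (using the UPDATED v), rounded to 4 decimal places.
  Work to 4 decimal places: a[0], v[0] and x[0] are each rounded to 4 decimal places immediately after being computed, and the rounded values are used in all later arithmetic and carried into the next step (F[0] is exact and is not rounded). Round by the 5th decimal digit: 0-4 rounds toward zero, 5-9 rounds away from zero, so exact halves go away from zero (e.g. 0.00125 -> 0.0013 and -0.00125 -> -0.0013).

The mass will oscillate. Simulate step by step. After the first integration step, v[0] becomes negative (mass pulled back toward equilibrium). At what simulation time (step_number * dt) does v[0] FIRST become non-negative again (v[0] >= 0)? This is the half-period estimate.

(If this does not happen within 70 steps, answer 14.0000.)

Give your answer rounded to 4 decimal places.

Step 0: x=[7.7000] v=[0.0000]
Step 1: x=[7.3739] v=[-1.6306]
Step 2: x=[6.7539] v=[-3.1001]
Step 3: x=[5.9013] v=[-4.2632]
Step 4: x=[4.9003] v=[-5.0050]
Step 5: x=[3.8499] v=[-5.2522]
Step 6: x=[2.8538] v=[-4.9804]
Step 7: x=[2.0105] v=[-4.2164]
Step 8: x=[1.4034] v=[-3.0357]
Step 9: x=[1.0924] v=[-1.5550]
Step 10: x=[1.1083] v=[0.0793]
First v>=0 after going negative at step 10, time=2.0000

Answer: 2.0000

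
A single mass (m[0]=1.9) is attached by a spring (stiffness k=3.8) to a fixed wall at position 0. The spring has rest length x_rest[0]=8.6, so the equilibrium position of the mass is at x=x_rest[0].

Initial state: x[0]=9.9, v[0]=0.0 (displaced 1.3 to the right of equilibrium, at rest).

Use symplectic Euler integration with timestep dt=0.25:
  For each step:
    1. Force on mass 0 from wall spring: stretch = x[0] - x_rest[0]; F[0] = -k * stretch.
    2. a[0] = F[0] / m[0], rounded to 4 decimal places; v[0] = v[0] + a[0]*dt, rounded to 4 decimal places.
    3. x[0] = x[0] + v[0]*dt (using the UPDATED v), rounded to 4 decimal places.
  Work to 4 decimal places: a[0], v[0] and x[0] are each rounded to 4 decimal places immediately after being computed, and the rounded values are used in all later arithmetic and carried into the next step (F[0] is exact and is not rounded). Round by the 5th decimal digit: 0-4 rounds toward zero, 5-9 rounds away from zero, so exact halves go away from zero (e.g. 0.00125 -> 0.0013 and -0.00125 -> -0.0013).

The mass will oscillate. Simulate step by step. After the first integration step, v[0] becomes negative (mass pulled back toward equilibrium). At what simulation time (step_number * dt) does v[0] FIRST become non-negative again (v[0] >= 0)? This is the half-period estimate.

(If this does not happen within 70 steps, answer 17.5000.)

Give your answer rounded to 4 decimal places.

Answer: 2.2500

Derivation:
Step 0: x=[9.9000] v=[0.0000]
Step 1: x=[9.7375] v=[-0.6500]
Step 2: x=[9.4328] v=[-1.2188]
Step 3: x=[9.0240] v=[-1.6352]
Step 4: x=[8.5622] v=[-1.8472]
Step 5: x=[8.1051] v=[-1.8283]
Step 6: x=[7.7099] v=[-1.5809]
Step 7: x=[7.4259] v=[-1.1359]
Step 8: x=[7.2887] v=[-0.5489]
Step 9: x=[7.3154] v=[0.1068]
First v>=0 after going negative at step 9, time=2.2500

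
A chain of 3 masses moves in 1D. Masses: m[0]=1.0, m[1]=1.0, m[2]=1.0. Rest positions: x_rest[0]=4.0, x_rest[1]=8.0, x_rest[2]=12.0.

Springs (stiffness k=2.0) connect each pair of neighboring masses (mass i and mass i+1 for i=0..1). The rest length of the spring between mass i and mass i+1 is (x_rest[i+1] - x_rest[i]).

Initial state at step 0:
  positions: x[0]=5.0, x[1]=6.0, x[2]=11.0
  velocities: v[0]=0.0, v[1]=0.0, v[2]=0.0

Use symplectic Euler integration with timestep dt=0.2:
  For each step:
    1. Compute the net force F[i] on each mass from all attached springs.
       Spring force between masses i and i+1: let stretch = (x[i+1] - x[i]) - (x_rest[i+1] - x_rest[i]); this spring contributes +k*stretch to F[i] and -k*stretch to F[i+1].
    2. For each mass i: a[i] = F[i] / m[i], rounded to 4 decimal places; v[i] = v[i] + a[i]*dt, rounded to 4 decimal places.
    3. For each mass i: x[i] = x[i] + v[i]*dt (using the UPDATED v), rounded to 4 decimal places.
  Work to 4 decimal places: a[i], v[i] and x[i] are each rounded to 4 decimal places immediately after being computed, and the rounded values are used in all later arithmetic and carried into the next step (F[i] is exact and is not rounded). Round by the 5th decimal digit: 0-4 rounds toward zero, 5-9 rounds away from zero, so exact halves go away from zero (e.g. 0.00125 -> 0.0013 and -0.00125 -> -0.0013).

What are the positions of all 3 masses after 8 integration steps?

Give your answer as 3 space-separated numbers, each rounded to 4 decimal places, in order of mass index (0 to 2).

Answer: 2.2472 7.9993 11.7536

Derivation:
Step 0: x=[5.0000 6.0000 11.0000] v=[0.0000 0.0000 0.0000]
Step 1: x=[4.7600 6.3200 10.9200] v=[-1.2000 1.6000 -0.4000]
Step 2: x=[4.3248 6.8832 10.7920] v=[-2.1760 2.8160 -0.6400]
Step 3: x=[3.7743 7.5544 10.6713] v=[-2.7526 3.3562 -0.6035]
Step 4: x=[3.2062 8.1726 10.6212] v=[-2.8406 3.0909 -0.2503]
Step 5: x=[2.7154 8.5894 10.6953] v=[-2.4540 2.0838 0.3703]
Step 6: x=[2.3745 8.7047 10.9209] v=[-1.7044 0.5766 1.1279]
Step 7: x=[2.2200 8.4909 11.2892] v=[-0.7723 -1.0690 1.8414]
Step 8: x=[2.2472 7.9993 11.7536] v=[0.1361 -2.4580 2.3221]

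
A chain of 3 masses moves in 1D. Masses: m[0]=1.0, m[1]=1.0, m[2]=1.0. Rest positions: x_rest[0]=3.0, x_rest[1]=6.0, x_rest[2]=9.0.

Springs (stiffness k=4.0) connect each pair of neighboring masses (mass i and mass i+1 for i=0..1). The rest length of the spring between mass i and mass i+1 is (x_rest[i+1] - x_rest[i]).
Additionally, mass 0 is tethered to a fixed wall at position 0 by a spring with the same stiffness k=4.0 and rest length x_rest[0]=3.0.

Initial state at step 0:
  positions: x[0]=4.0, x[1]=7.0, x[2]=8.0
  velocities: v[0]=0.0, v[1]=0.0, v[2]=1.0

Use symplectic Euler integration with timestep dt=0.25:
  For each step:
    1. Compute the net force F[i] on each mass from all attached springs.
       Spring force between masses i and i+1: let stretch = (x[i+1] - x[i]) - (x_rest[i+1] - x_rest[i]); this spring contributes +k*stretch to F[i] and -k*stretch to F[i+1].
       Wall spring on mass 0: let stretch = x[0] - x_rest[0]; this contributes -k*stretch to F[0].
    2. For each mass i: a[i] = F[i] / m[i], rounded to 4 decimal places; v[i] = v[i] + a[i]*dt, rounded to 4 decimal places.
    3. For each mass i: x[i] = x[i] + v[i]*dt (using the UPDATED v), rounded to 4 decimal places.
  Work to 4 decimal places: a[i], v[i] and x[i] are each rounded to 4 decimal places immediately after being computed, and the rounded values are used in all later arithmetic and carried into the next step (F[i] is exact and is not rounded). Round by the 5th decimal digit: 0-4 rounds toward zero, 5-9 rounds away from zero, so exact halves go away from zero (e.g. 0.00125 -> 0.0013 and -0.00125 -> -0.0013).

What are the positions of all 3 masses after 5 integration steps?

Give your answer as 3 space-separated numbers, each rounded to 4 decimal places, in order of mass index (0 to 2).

Answer: 1.8721 6.1807 10.4561

Derivation:
Step 0: x=[4.0000 7.0000 8.0000] v=[0.0000 0.0000 1.0000]
Step 1: x=[3.7500 6.5000 8.7500] v=[-1.0000 -2.0000 3.0000]
Step 2: x=[3.2500 5.8750 9.6875] v=[-2.0000 -2.5000 3.7500]
Step 3: x=[2.5938 5.5469 10.4219] v=[-2.6250 -1.3125 2.9375]
Step 4: x=[2.0274 5.6993 10.6875] v=[-2.2657 0.6094 1.0625]
Step 5: x=[1.8721 6.1807 10.4561] v=[-0.6212 1.9257 -0.9257]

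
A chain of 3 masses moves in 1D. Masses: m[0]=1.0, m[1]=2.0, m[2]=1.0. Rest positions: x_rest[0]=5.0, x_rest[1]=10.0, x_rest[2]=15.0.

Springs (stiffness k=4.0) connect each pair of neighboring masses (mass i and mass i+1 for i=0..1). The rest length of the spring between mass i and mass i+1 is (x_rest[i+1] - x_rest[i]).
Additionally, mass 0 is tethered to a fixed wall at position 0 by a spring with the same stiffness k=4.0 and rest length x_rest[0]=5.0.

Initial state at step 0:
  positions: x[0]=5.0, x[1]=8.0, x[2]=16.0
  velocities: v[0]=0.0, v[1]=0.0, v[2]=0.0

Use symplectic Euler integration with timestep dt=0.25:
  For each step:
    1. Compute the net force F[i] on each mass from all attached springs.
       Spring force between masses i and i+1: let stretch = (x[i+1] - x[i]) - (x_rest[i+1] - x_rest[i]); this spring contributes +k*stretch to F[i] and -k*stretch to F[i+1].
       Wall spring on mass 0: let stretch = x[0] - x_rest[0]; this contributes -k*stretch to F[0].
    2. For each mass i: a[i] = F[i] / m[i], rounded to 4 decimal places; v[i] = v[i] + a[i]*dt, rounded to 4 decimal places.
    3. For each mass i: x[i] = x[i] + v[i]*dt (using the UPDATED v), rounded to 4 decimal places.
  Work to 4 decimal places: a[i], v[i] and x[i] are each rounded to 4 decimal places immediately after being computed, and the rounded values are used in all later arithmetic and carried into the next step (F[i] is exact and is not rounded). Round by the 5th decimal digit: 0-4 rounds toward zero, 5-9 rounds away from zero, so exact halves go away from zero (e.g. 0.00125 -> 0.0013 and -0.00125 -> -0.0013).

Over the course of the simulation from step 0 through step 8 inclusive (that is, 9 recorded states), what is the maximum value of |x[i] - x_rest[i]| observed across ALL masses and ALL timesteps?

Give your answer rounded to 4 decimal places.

Answer: 2.4082

Derivation:
Step 0: x=[5.0000 8.0000 16.0000] v=[0.0000 0.0000 0.0000]
Step 1: x=[4.5000 8.6250 15.2500] v=[-2.0000 2.5000 -3.0000]
Step 2: x=[3.9063 9.5625 14.0938] v=[-2.3750 3.7500 -4.6250]
Step 3: x=[3.7500 10.3594 13.0547] v=[-0.6251 3.1876 -4.1563]
Step 4: x=[4.3086 10.6671 12.5918] v=[2.2343 1.2306 -1.8516]
Step 5: x=[5.3797 10.4205 12.8977] v=[4.2842 -0.9863 1.2237]
Step 6: x=[6.3660 9.8535 13.8343] v=[3.9453 -2.2681 3.7465]
Step 7: x=[6.6327 9.3481 15.0257] v=[1.0668 -2.0215 4.7657]
Step 8: x=[5.9201 9.2130 16.0477] v=[-2.8505 -0.5404 4.0881]
Max displacement = 2.4082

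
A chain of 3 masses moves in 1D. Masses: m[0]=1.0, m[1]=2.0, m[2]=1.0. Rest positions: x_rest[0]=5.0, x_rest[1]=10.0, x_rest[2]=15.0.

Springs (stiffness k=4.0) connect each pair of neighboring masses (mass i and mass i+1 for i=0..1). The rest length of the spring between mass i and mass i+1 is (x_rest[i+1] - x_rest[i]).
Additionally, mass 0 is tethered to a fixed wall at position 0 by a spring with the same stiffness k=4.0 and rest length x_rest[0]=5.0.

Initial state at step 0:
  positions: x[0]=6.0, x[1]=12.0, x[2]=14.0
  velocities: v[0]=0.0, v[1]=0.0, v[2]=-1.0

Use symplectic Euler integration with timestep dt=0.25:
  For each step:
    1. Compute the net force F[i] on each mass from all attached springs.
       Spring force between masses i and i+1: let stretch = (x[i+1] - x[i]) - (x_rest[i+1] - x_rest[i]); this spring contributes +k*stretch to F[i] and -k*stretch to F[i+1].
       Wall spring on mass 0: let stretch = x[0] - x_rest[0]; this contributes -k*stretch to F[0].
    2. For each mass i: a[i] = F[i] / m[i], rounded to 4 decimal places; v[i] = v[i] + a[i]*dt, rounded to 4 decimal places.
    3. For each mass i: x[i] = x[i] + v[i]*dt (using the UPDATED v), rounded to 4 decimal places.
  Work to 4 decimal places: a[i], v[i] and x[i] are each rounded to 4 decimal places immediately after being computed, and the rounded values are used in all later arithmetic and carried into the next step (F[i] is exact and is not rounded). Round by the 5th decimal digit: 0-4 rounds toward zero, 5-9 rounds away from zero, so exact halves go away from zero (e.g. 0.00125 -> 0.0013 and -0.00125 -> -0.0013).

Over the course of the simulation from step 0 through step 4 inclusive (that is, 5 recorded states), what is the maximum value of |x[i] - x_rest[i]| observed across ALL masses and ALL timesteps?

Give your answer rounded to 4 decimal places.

Step 0: x=[6.0000 12.0000 14.0000] v=[0.0000 0.0000 -1.0000]
Step 1: x=[6.0000 11.5000 14.5000] v=[0.0000 -2.0000 2.0000]
Step 2: x=[5.8750 10.6875 15.5000] v=[-0.5000 -3.2500 4.0000]
Step 3: x=[5.4844 9.8750 16.5469] v=[-1.5625 -3.2500 4.1875]
Step 4: x=[4.8203 9.3477 17.1758] v=[-2.6563 -2.1094 2.5156]
Max displacement = 2.1758

Answer: 2.1758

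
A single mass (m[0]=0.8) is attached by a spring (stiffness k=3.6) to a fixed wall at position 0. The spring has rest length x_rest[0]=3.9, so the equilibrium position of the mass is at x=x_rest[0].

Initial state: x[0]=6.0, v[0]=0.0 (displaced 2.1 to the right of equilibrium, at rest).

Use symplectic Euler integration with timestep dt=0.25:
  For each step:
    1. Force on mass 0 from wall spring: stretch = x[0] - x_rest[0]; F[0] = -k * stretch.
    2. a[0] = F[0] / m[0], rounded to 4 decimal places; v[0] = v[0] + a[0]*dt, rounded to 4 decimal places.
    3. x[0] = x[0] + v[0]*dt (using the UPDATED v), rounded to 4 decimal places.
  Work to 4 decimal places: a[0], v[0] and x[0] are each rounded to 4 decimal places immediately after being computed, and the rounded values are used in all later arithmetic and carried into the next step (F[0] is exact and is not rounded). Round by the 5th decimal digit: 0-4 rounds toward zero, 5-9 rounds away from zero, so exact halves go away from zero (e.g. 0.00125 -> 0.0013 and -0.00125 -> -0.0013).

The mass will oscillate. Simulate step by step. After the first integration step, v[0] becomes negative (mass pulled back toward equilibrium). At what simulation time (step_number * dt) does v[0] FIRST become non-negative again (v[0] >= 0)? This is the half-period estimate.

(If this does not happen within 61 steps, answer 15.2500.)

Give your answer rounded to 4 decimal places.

Step 0: x=[6.0000] v=[0.0000]
Step 1: x=[5.4094] v=[-2.3625]
Step 2: x=[4.3943] v=[-4.0606]
Step 3: x=[3.2401] v=[-4.6167]
Step 4: x=[2.2715] v=[-3.8743]
Step 5: x=[1.7610] v=[-2.0422]
Step 6: x=[1.8521] v=[0.3642]
First v>=0 after going negative at step 6, time=1.5000

Answer: 1.5000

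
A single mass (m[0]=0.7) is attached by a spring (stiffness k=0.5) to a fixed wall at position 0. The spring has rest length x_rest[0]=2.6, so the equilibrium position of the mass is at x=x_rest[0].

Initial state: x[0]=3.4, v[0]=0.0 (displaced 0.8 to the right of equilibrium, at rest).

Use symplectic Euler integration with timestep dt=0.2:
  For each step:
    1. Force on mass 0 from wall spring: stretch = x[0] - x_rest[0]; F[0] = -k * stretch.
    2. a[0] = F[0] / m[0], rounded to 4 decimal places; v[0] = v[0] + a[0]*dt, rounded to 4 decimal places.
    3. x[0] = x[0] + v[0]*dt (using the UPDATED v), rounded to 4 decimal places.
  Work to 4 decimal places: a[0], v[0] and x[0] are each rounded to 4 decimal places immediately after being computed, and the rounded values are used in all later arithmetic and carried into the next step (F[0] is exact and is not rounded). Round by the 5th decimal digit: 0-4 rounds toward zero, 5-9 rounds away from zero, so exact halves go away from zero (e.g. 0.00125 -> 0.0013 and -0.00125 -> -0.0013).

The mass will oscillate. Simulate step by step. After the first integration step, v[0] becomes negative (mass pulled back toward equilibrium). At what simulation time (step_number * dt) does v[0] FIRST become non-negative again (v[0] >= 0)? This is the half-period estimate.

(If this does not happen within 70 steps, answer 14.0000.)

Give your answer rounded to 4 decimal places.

Step 0: x=[3.4000] v=[0.0000]
Step 1: x=[3.3771] v=[-0.1143]
Step 2: x=[3.3320] v=[-0.2253]
Step 3: x=[3.2660] v=[-0.3299]
Step 4: x=[3.1810] v=[-0.4250]
Step 5: x=[3.0794] v=[-0.5080]
Step 6: x=[2.9641] v=[-0.5765]
Step 7: x=[2.8384] v=[-0.6285]
Step 8: x=[2.7059] v=[-0.6626]
Step 9: x=[2.5704] v=[-0.6777]
Step 10: x=[2.4357] v=[-0.6735]
Step 11: x=[2.3057] v=[-0.6500]
Step 12: x=[2.1841] v=[-0.6080]
Step 13: x=[2.0744] v=[-0.5486]
Step 14: x=[1.9797] v=[-0.4735]
Step 15: x=[1.9027] v=[-0.3849]
Step 16: x=[1.8456] v=[-0.2853]
Step 17: x=[1.8101] v=[-0.1775]
Step 18: x=[1.7972] v=[-0.0647]
Step 19: x=[1.8072] v=[0.0500]
First v>=0 after going negative at step 19, time=3.8000

Answer: 3.8000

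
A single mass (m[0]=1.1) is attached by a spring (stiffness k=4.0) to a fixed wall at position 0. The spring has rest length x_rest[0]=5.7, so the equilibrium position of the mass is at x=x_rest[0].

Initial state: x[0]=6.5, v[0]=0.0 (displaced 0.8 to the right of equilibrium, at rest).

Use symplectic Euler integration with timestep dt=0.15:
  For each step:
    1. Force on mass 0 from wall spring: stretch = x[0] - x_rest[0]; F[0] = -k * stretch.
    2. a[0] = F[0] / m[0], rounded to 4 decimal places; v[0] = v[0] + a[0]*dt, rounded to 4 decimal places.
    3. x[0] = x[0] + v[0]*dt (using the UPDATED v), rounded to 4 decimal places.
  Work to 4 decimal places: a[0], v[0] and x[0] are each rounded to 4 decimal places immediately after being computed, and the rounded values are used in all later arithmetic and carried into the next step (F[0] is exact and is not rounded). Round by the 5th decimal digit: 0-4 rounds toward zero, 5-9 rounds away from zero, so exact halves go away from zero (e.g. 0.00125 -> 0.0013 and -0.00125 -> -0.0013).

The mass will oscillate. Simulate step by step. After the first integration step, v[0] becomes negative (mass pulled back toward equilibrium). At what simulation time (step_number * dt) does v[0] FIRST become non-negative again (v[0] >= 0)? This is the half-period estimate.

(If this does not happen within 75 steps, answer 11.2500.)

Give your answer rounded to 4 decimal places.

Answer: 1.6500

Derivation:
Step 0: x=[6.5000] v=[0.0000]
Step 1: x=[6.4345] v=[-0.4364]
Step 2: x=[6.3090] v=[-0.8370]
Step 3: x=[6.1336] v=[-1.1692]
Step 4: x=[5.9227] v=[-1.4057]
Step 5: x=[5.6936] v=[-1.5272]
Step 6: x=[5.4650] v=[-1.5237]
Step 7: x=[5.2557] v=[-1.3955]
Step 8: x=[5.0827] v=[-1.1532]
Step 9: x=[4.9602] v=[-0.8165]
Step 10: x=[4.8983] v=[-0.4130]
Step 11: x=[4.9019] v=[0.0243]
First v>=0 after going negative at step 11, time=1.6500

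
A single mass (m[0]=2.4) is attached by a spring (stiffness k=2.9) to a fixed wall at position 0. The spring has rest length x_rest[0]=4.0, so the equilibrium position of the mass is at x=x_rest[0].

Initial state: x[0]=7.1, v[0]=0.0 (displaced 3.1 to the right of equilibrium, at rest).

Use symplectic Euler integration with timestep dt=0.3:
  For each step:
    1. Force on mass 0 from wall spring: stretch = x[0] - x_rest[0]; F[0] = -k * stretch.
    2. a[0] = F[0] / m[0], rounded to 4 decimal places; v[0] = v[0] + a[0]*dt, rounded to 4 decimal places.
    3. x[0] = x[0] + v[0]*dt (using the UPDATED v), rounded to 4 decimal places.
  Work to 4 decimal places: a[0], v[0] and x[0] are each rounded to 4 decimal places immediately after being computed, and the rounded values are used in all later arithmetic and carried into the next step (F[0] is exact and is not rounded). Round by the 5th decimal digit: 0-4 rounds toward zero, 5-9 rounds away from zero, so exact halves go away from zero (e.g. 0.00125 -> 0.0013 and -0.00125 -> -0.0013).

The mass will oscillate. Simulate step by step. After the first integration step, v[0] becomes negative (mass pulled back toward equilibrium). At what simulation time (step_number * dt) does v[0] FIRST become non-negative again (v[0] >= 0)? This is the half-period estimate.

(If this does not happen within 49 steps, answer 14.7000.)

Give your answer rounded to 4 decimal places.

Step 0: x=[7.1000] v=[0.0000]
Step 1: x=[6.7629] v=[-1.1237]
Step 2: x=[6.1253] v=[-2.1253]
Step 3: x=[5.2566] v=[-2.8957]
Step 4: x=[4.2512] v=[-3.3512]
Step 5: x=[3.2185] v=[-3.4423]
Step 6: x=[2.2708] v=[-3.1590]
Step 7: x=[1.5111] v=[-2.5322]
Step 8: x=[1.0221] v=[-1.6300]
Step 9: x=[0.8570] v=[-0.5505]
Step 10: x=[1.0336] v=[0.5888]
First v>=0 after going negative at step 10, time=3.0000

Answer: 3.0000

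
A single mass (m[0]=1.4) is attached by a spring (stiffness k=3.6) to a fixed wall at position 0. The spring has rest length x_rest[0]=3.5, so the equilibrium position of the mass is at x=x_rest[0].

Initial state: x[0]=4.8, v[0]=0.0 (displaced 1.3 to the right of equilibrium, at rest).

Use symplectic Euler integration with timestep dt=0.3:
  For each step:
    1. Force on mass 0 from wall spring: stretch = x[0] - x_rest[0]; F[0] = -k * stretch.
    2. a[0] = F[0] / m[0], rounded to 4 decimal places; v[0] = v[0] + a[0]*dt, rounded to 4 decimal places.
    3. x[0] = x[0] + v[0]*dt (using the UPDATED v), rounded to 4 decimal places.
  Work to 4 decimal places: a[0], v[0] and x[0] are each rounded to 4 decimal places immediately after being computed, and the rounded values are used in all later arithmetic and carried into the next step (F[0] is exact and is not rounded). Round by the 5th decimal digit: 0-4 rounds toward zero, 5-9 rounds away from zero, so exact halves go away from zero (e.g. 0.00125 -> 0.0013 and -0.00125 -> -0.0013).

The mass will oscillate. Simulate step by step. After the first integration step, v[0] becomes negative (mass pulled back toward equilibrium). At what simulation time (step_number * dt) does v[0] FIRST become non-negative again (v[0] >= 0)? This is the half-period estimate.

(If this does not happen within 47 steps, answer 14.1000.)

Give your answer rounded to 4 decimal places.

Step 0: x=[4.8000] v=[0.0000]
Step 1: x=[4.4991] v=[-1.0029]
Step 2: x=[3.9670] v=[-1.7736]
Step 3: x=[3.3268] v=[-2.1339]
Step 4: x=[2.7267] v=[-2.0003]
Step 5: x=[2.3056] v=[-1.4038]
Step 6: x=[2.1609] v=[-0.4824]
Step 7: x=[2.3261] v=[0.5506]
First v>=0 after going negative at step 7, time=2.1000

Answer: 2.1000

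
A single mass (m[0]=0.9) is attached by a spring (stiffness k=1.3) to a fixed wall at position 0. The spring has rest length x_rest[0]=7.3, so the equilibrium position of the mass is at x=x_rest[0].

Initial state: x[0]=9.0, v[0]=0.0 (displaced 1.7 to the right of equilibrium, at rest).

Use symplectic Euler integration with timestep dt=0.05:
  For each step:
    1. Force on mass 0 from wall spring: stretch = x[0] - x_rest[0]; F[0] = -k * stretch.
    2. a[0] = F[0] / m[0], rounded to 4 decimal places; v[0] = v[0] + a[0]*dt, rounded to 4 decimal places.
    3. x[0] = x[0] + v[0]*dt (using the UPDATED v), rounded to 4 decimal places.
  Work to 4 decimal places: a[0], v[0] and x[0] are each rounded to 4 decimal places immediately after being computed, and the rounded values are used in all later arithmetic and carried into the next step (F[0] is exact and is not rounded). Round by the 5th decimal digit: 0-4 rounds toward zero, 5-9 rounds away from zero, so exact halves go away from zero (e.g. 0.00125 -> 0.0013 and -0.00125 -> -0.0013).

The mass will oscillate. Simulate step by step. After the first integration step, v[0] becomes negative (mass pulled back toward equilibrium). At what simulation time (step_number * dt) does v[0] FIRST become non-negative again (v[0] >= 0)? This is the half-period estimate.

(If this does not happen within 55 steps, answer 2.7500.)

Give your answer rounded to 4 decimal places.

Step 0: x=[9.0000] v=[0.0000]
Step 1: x=[8.9939] v=[-0.1228]
Step 2: x=[8.9816] v=[-0.2451]
Step 3: x=[8.9633] v=[-0.3666]
Step 4: x=[8.9390] v=[-0.4867]
Step 5: x=[8.9087] v=[-0.6051]
Step 6: x=[8.8726] v=[-0.7213]
Step 7: x=[8.8309] v=[-0.8349]
Step 8: x=[8.7836] v=[-0.9455]
Step 9: x=[8.7310] v=[-1.0527]
Step 10: x=[8.6732] v=[-1.1561]
Step 11: x=[8.6104] v=[-1.2553]
Step 12: x=[8.5429] v=[-1.3499]
Step 13: x=[8.4709] v=[-1.4397]
Step 14: x=[8.3947] v=[-1.5243]
Step 15: x=[8.3145] v=[-1.6034]
Step 16: x=[8.2307] v=[-1.6767]
Step 17: x=[8.1435] v=[-1.7439]
Step 18: x=[8.0533] v=[-1.8048]
Step 19: x=[7.9603] v=[-1.8592]
Step 20: x=[7.8650] v=[-1.9069]
Step 21: x=[7.7676] v=[-1.9477]
Step 22: x=[7.6685] v=[-1.9815]
Step 23: x=[7.5681] v=[-2.0081]
Step 24: x=[7.4667] v=[-2.0275]
Step 25: x=[7.3647] v=[-2.0395]
Step 26: x=[7.2625] v=[-2.0442]
Step 27: x=[7.1604] v=[-2.0415]
Step 28: x=[7.0588] v=[-2.0314]
Step 29: x=[6.9581] v=[-2.0140]
Step 30: x=[6.8586] v=[-1.9893]
Step 31: x=[6.7607] v=[-1.9574]
Step 32: x=[6.6648] v=[-1.9185]
Step 33: x=[6.5712] v=[-1.8726]
Step 34: x=[6.4802] v=[-1.8200]
Step 35: x=[6.3922] v=[-1.7608]
Step 36: x=[6.3074] v=[-1.6952]
Step 37: x=[6.2262] v=[-1.6235]
Step 38: x=[6.1489] v=[-1.5460]
Step 39: x=[6.0758] v=[-1.4629]
Step 40: x=[6.0071] v=[-1.3745]
Step 41: x=[5.9430] v=[-1.2811]
Step 42: x=[5.8838] v=[-1.1831]
Step 43: x=[5.8298] v=[-1.0808]
Step 44: x=[5.7811] v=[-0.9746]
Step 45: x=[5.7379] v=[-0.8649]
Step 46: x=[5.7003] v=[-0.7521]
Step 47: x=[5.6685] v=[-0.6366]
Step 48: x=[5.6426] v=[-0.5188]
Step 49: x=[5.6226] v=[-0.3991]
Step 50: x=[5.6087] v=[-0.2780]
Step 51: x=[5.6009] v=[-0.1559]
Step 52: x=[5.5992] v=[-0.0332]
Step 53: x=[5.6037] v=[0.0896]
First v>=0 after going negative at step 53, time=2.6500

Answer: 2.6500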